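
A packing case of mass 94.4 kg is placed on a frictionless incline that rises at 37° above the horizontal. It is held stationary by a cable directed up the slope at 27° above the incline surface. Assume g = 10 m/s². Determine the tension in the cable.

Take axes along and perpendicular to the incline. Weight components: W sin 37° = 568.1 N down-slope, W cos 37° = 753.9 N into the surface.
Along incline: T cos 27° = W sin 37° → T = 637.6 N.
Perpendicular: N = W cos 37° − T sin 27° = 464.4 N.

T ≈ 638 N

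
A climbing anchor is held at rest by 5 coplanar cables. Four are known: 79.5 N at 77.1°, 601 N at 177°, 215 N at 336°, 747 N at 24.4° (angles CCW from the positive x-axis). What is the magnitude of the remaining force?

Sum the known components: ΣF_x = 294.3 N, ΣF_y = 330.1 N.
For equilibrium the remaining force must supply (−ΣF_x, −ΣF_y) = (-294.3, -330.1) N.
Magnitude = √((-294.3)² + (-330.1)²) = 442.2 N; direction = atan2(-330.1, -294.3) = 228.3°.

F ≈ 442 N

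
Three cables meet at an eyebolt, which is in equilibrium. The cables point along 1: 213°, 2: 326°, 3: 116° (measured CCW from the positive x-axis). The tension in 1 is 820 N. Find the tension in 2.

T_2 ≈ 1630 N

Resolve: ΣF_x = 820 cos 213° + T_2 cos 326° + T_3 cos 116° = 0.
        ΣF_y = 820 sin 213° + T_2 sin 326° + T_3 sin 116° = 0.
The known terms sum to (-687.7, -446.6) N, so 0.8290 T_2 − 0.4384 T_3 = 687.7 and -0.5592 T_2 + 0.8988 T_3 = 446.6.
Solving simultaneously: T_2 = 1628 N, T_3 = 1510 N.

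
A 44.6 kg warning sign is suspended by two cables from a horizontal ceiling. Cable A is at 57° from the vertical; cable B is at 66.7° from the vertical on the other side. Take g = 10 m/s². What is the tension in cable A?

T_A ≈ 492 N

Angles from the horizontal: cable A is 90° − 57° = 33°, cable B is 90° − 66.7° = 23.3°.
Weight W = 44.6 × 10 = 446 N acts straight down.
Horizontal: T_A cos 33° = T_B cos 23.3°  →  T_B = 0.9131 T_A.
Vertical: T_A sin 33° + T_B sin 23.3° = 446.
Substituting the horizontal relation into the vertical equation gives 0.9058 T_A = 446, so T_A = 492.4 N.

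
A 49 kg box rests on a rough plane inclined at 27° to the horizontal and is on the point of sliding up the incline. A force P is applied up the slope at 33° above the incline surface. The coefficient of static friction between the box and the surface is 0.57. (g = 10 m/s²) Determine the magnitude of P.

P ≈ 410 N

On the verge of sliding up the incline, friction equals μN and acts down the slope.
Perpendicular: N + P sin 33° = W cos 27° = 436.6 N.
Along incline: P cos 33° = W sin 27° + μN  with W sin 27° = 222.5 N.
Solving the pair for P and N: P = 410.2 N, N = 213.2 N (and f = μN = 121.5 N).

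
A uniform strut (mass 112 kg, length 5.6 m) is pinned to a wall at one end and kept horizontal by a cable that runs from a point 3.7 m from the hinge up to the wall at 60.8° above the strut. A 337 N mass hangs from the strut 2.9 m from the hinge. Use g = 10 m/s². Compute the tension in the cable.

Take torques about the hinge: T sin 60.8° · 3.7 = 112×10×2.8 + 337×2.9 = 4113.3 N·m.
So T = 4113.3 / (0.8729 × 3.7) = 1273.5 N.

T ≈ 1270 N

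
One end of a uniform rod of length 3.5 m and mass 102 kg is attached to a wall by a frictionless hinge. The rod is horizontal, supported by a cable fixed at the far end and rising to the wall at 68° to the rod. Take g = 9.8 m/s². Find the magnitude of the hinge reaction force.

|H| ≈ 539 N

Take torques about the hinge: T sin 68° · 3.5 = 102×9.8×1.75 = 1749.3 N·m.
So T = 1749.3 / (0.9272 × 3.5) = 539.05 N.
ΣF_x = 0: H_x = T cos 68° = 201.93 N.
ΣF_y = 0: H_y = (102×9.8) − T sin 68° = 999.6 − 499.8 = 499.8 N.
|H| = √(H_x² + H_y²) = √((201.93)² + (499.8)²) = 539.05 N.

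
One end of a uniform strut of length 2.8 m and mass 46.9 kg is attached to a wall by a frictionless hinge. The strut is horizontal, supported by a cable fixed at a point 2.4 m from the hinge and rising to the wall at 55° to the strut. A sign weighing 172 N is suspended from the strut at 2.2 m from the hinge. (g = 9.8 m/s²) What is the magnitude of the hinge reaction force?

|H| ≈ 362 N

Take torques about the hinge: T sin 55° · 2.4 = 46.9×9.8×1.4 + 172×2.2 = 1021.9 N·m.
So T = 1021.9 / (0.8192 × 2.4) = 519.78 N.
ΣF_x = 0: H_x = T cos 55° = 298.13 N.
ΣF_y = 0: H_y = (46.9×9.8 + 172) − T sin 55° = 631.62 − 425.78 = 205.84 N.
|H| = √(H_x² + H_y²) = √((298.13)² + (205.84)²) = 362.29 N.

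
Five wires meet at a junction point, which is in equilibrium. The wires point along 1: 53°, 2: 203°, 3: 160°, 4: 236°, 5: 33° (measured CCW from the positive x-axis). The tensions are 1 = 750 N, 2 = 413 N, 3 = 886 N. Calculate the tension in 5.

Resolve: ΣF_x = 750 cos 53° + 413 cos 203° + 886 cos 160° + T_4 cos 236° + T_5 cos 33° = 0.
        ΣF_y = 750 sin 53° + 413 sin 203° + 886 sin 160° + T_4 sin 236° + T_5 sin 33° = 0.
The known terms sum to (-761.4, 740.6) N, so -0.5592 T_4 + 0.8387 T_5 = 761.4 and -0.8290 T_4 + 0.5446 T_5 = -740.6.
Solving simultaneously: T_4 = 2651 N, T_5 = 2675 N.

T_5 ≈ 2680 N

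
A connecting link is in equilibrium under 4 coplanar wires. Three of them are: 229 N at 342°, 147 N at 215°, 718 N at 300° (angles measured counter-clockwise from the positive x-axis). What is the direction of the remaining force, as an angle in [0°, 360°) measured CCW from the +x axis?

θ ≈ 120°

Sum the known components: ΣF_x = 456.4 N, ΣF_y = -776.9 N.
For equilibrium the remaining force must supply (−ΣF_x, −ΣF_y) = (-456.4, 776.9) N.
Magnitude = √((-456.4)² + (776.9)²) = 901 N; direction = atan2(776.9, -456.4) = 120.4°.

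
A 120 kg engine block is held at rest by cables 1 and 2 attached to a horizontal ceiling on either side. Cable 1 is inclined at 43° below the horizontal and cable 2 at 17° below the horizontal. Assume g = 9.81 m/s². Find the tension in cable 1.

Weight W = 120 × 9.81 = 1177 N acts straight down.
Horizontal: T_1 cos 43° = T_2 cos 17°  →  T_2 = 0.7648 T_1.
Vertical: T_1 sin 43° + T_2 sin 17° = 1177.
Substituting the horizontal relation into the vertical equation gives 0.9056 T_1 = 1177, so T_1 = 1300 N.

T_1 ≈ 1300 N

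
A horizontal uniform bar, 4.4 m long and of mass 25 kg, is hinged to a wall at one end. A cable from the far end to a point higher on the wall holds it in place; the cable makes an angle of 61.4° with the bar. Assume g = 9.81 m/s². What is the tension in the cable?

Take torques about the hinge: T sin 61.4° · 4.4 = 25×9.81×2.2 = 539.55 N·m.
So T = 539.55 / (0.8780 × 4.4) = 139.67 N.

T ≈ 140 N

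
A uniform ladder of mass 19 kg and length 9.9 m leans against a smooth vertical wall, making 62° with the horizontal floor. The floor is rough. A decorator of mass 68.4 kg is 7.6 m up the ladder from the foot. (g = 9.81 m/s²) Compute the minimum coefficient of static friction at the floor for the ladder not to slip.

ΣF_y = 0: N_floor = 19×9.81 + 68.4×9.81 = 857.39 N.
Torques about the foot: N_wall · 9.9 sin 62° = 19×9.81×4.95 cos 62° + 68.4×9.81×7.6 cos 62° → N_wall = 323.44 N.
ΣF_x = 0: f_floor = N_wall = 323.44 N.
μ_min = f_floor / N_floor = 323.44 / 857.39 = 0.3772.

μ_min ≈ 0.377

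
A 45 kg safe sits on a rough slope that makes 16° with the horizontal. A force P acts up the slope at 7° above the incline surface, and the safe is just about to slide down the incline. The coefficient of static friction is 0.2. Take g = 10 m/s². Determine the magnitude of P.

P ≈ 38.8 N

On the verge of sliding down the incline, friction equals μN and acts up the slope.
Perpendicular: N + P sin 7° = W cos 16° = 432.6 N.
Along incline: P cos 7° + μN = W sin 16° with W sin 16° = 124 N.
Solving the pair for P and N: P = 38.76 N, N = 427.8 N (and f = μN = 85.57 N).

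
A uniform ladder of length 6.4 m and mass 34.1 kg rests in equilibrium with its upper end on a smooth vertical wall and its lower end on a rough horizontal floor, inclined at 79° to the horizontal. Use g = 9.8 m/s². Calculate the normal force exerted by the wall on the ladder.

Torques about the foot: N_wall · 6.4 sin 79° = 34.1×9.8×3.2 cos 79° → N_wall = 32.479 N.

N_wall ≈ 32.5 N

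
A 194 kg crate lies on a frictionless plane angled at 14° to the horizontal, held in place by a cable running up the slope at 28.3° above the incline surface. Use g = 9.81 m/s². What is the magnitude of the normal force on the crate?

Take axes along and perpendicular to the incline. Weight components: W sin 14° = 460.4 N down-slope, W cos 14° = 1847 N into the surface.
Along incline: T cos 28.3° = W sin 14° → T = 522.9 N.
Perpendicular: N = W cos 14° − T sin 28.3° = 1599 N.

N ≈ 1600 N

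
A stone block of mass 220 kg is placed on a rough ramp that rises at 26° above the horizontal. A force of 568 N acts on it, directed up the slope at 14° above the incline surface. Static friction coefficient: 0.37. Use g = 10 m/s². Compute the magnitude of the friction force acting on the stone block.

Axes along / perpendicular to the incline. W sin 26° = 964.4 N down-slope; W cos 26° = 1977 N into the surface.
Perpendicular: N = W cos 26° − P sin 14° = 1977 − 137.4 = 1840 N.
Along incline: P cos 14° + f = W sin 26° (friction acts up-slope) → f = 964.4 − 551.1 = 413.3 N.
|f| = 413.3 N ≤ μN = 680.8 N, so the stone block is indeed static.

f ≈ 413 N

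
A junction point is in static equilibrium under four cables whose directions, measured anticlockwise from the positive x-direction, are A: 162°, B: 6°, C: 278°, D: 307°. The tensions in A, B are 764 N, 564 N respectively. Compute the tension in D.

Resolve: ΣF_x = 764 cos 162° + 564 cos 6° + T_C cos 278° + T_D cos 307° = 0.
        ΣF_y = 764 sin 162° + 564 sin 6° + T_C sin 278° + T_D sin 307° = 0.
The known terms sum to (-165.7, 295) N, so 0.1392 T_C + 0.6018 T_D = 165.7 and -0.9903 T_C − 0.7986 T_D = -295.
Solving simultaneously: T_C = 93.29 N, T_D = 253.8 N.

T_D ≈ 254 N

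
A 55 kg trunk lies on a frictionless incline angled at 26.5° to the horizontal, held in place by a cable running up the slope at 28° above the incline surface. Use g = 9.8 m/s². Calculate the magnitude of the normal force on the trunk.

N ≈ 354 N

Take axes along and perpendicular to the incline. Weight components: W sin 26.5° = 240.5 N down-slope, W cos 26.5° = 482.4 N into the surface.
Along incline: T cos 28° = W sin 26.5° → T = 272.4 N.
Perpendicular: N = W cos 26.5° − T sin 28° = 354.5 N.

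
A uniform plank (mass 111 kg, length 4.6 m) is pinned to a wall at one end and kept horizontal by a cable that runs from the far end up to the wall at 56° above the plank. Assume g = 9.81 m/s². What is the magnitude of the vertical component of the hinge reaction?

Take torques about the hinge: T sin 56° · 4.6 = 111×9.81×2.3 = 2504.5 N·m.
So T = 2504.5 / (0.8290 × 4.6) = 656.73 N.
ΣF_y = 0: H_y = (111×9.81) − T sin 56° = 1088.9 − 544.46 = 544.46 N.

|H_y| ≈ 544 N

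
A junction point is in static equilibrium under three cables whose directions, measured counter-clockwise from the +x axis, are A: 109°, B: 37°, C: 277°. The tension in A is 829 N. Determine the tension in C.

Resolve: ΣF_x = 829 cos 109° + T_B cos 37° + T_C cos 277° = 0.
        ΣF_y = 829 sin 109° + T_B sin 37° + T_C sin 277° = 0.
The known terms sum to (-269.9, 783.8) N, so 0.7986 T_B + 0.1219 T_C = 269.9 and 0.6018 T_B − 0.9925 T_C = -783.8.
Solving simultaneously: T_B = 199 N, T_C = 910.4 N.

T_C ≈ 910 N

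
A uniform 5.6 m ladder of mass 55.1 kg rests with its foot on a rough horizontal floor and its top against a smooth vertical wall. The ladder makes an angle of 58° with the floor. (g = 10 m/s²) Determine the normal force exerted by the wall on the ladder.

Torques about the foot: N_wall · 5.6 sin 58° = 55.1×10×2.8 cos 58° → N_wall = 172.15 N.

N_wall ≈ 172 N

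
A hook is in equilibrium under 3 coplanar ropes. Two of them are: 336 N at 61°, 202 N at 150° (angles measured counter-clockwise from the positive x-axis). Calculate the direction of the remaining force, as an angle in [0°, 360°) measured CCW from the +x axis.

θ ≈ 272°

Sum the known components: ΣF_x = -12.04 N, ΣF_y = 394.9 N.
For equilibrium the remaining force must supply (−ΣF_x, −ΣF_y) = (12.04, -394.9) N.
Magnitude = √((12.04)² + (-394.9)²) = 395.1 N; direction = atan2(-394.9, 12.04) = 271.7°.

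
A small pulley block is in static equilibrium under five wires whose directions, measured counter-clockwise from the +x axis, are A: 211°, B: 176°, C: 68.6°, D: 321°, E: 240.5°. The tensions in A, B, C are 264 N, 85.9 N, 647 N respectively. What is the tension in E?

T_E ≈ 324 N

Resolve: ΣF_x = 264 cos 211° + 85.9 cos 176° + 647 cos 68.6° + T_D cos 321° + T_E cos 240.5° = 0.
        ΣF_y = 264 sin 211° + 85.9 sin 176° + 647 sin 68.6° + T_D sin 321° + T_E sin 240.5° = 0.
The known terms sum to (-75.91, 472.4) N, so 0.7771 T_D − 0.4924 T_E = 75.91 and -0.6293 T_D − 0.8704 T_E = -472.4.
Solving simultaneously: T_D = 302.8 N, T_E = 323.8 N.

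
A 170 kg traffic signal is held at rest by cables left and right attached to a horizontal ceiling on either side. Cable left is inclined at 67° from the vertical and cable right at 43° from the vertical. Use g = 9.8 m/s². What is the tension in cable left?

T_left ≈ 1210 N

Angles from the horizontal: cable left is 90° − 67° = 23°, cable right is 90° − 43° = 47°.
Weight W = 170 × 9.8 = 1666 N acts straight down.
Horizontal: T_left cos 23° = T_right cos 47°  →  T_right = 1.35 T_left.
Vertical: T_left sin 23° + T_right sin 47° = 1666.
Substituting the horizontal relation into the vertical equation gives 1.378 T_left = 1666, so T_left = 1209 N.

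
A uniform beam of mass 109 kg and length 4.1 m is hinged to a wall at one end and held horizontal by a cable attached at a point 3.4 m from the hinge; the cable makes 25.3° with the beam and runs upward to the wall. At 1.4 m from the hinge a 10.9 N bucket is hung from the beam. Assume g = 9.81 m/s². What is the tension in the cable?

Take torques about the hinge: T sin 25.3° · 3.4 = 109×9.81×2.05 + 10.9×1.4 = 2207.3 N·m.
So T = 2207.3 / (0.4274 × 3.4) = 1519.1 N.

T ≈ 1520 N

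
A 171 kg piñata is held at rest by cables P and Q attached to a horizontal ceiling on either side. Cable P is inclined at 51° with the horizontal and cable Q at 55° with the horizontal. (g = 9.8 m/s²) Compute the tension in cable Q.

Weight W = 171 × 9.8 = 1676 N acts straight down.
Horizontal: T_P cos 51° = T_Q cos 55°  →  T_P = 0.9114 T_Q.
Vertical: T_P sin 51° + T_Q sin 55° = 1676.
Substituting the horizontal relation into the vertical equation gives 1.527 T_Q = 1676, so T_Q = 1097 N.

T_Q ≈ 1100 N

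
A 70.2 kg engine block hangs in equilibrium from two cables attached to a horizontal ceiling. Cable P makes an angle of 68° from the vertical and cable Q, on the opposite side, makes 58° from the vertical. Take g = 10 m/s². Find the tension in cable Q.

Angles from the horizontal: cable P is 90° − 68° = 22°, cable Q is 90° − 58° = 32°.
Weight W = 70.2 × 10 = 702 N acts straight down.
Horizontal: T_P cos 22° = T_Q cos 32°  →  T_P = 0.9146 T_Q.
Vertical: T_P sin 22° + T_Q sin 32° = 702.
Substituting the horizontal relation into the vertical equation gives 0.8726 T_Q = 702, so T_Q = 804.5 N.

T_Q ≈ 805 N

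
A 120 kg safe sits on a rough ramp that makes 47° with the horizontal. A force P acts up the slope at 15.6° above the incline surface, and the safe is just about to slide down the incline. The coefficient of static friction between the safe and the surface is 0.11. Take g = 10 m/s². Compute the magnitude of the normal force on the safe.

N ≈ 592 N

On the verge of sliding down the incline, friction equals μN and acts up the slope.
Perpendicular: N + P sin 15.6° = W cos 47° = 818.4 N.
Along incline: P cos 15.6° + μN = W sin 47° with W sin 47° = 877.6 N.
Solving the pair for P and N: P = 843.6 N, N = 591.5 N (and f = μN = 65.07 N).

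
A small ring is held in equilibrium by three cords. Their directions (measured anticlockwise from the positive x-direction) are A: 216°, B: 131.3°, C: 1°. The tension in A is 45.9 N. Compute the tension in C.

Resolve: ΣF_x = 45.9 cos 216° + T_B cos 131.3° + T_C cos 1° = 0.
        ΣF_y = 45.9 sin 216° + T_B sin 131.3° + T_C sin 1° = 0.
The known terms sum to (-37.13, -26.98) N, so -0.6600 T_B + 0.9998 T_C = 37.13 and 0.7513 T_B + 0.0175 T_C = 26.98.
Solving simultaneously: T_B = 34.52 N, T_C = 59.93 N.

T_C ≈ 59.9 N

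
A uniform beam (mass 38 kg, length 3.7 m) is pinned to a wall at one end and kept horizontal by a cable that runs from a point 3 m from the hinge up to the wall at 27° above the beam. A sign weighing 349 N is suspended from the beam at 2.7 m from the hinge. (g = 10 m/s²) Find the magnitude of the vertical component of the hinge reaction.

|H_y| ≈ 181 N

Take torques about the hinge: T sin 27° · 3 = 38×10×1.85 + 349×2.7 = 1645.3 N·m.
So T = 1645.3 / (0.4540 × 3) = 1208 N.
ΣF_y = 0: H_y = (38×10 + 349) − T sin 27° = 729 − 548.43 = 180.57 N.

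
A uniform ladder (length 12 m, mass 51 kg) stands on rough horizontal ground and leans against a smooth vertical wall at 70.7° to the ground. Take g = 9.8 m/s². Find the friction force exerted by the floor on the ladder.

f ≈ 87.5 N

Torques about the foot: N_wall · 12 sin 70.7° = 51×9.8×6 cos 70.7° → N_wall = 87.514 N.
ΣF_x = 0: f_floor = N_wall = 87.514 N.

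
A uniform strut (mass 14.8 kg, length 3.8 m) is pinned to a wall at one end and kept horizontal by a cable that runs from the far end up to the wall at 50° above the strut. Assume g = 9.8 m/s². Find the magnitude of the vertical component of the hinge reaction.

|H_y| ≈ 72.5 N

Take torques about the hinge: T sin 50° · 3.8 = 14.8×9.8×1.9 = 275.58 N·m.
So T = 275.58 / (0.7660 × 3.8) = 94.668 N.
ΣF_y = 0: H_y = (14.8×9.8) − T sin 50° = 145.04 − 72.52 = 72.52 N.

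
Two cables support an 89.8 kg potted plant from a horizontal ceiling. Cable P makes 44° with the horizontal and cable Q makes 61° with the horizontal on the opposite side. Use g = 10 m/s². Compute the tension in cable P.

Weight W = 89.8 × 10 = 898 N acts straight down.
Horizontal: T_P cos 44° = T_Q cos 61°  →  T_Q = 1.484 T_P.
Vertical: T_P sin 44° + T_Q sin 61° = 898.
Substituting the horizontal relation into the vertical equation gives 1.992 T_P = 898, so T_P = 450.7 N.

T_P ≈ 451 N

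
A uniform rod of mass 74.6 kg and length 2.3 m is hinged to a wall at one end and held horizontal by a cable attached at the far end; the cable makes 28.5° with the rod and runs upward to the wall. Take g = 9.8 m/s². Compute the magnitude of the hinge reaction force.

Take torques about the hinge: T sin 28.5° · 2.3 = 74.6×9.8×1.15 = 840.74 N·m.
So T = 840.74 / (0.4772 × 2.3) = 766.08 N.
ΣF_x = 0: H_x = T cos 28.5° = 673.24 N.
ΣF_y = 0: H_y = (74.6×9.8) − T sin 28.5° = 731.08 − 365.54 = 365.54 N.
|H| = √(H_x² + H_y²) = √((673.24)² + (365.54)²) = 766.08 N.

|H| ≈ 766 N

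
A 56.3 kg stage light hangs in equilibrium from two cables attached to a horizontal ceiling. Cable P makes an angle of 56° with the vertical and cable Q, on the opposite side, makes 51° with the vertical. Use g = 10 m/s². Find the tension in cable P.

T_P ≈ 458 N

Angles from the horizontal: cable P is 90° − 56° = 34°, cable Q is 90° − 51° = 39°.
Weight W = 56.3 × 10 = 563 N acts straight down.
Horizontal: T_P cos 34° = T_Q cos 39°  →  T_Q = 1.067 T_P.
Vertical: T_P sin 34° + T_Q sin 39° = 563.
Substituting the horizontal relation into the vertical equation gives 1.231 T_P = 563, so T_P = 457.5 N.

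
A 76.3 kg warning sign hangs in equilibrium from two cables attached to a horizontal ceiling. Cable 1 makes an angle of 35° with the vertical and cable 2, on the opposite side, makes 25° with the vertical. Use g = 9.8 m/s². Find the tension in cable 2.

T_2 ≈ 495 N

Angles from the horizontal: cable 1 is 90° − 35° = 55°, cable 2 is 90° − 25° = 65°.
Weight W = 76.3 × 9.8 = 747.7 N acts straight down.
Horizontal: T_1 cos 55° = T_2 cos 65°  →  T_1 = 0.7368 T_2.
Vertical: T_1 sin 55° + T_2 sin 65° = 747.7.
Substituting the horizontal relation into the vertical equation gives 1.51 T_2 = 747.7, so T_2 = 495.2 N.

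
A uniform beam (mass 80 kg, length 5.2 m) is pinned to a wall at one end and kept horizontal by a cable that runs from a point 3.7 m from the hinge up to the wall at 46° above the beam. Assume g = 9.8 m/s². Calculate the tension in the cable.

Take torques about the hinge: T sin 46° · 3.7 = 80×9.8×2.6 = 2038.4 N·m.
So T = 2038.4 / (0.7193 × 3.7) = 765.87 N.

T ≈ 766 N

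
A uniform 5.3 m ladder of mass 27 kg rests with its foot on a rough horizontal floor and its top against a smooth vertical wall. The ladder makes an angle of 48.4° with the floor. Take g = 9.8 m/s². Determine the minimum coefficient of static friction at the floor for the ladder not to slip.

μ_min ≈ 0.444

ΣF_y = 0: N_floor = 27×9.8 = 264.6 N.
Torques about the foot: N_wall · 5.3 sin 48.4° = 27×9.8×2.65 cos 48.4° → N_wall = 117.46 N.
ΣF_x = 0: f_floor = N_wall = 117.46 N.
μ_min = f_floor / N_floor = 117.46 / 264.6 = 0.4439.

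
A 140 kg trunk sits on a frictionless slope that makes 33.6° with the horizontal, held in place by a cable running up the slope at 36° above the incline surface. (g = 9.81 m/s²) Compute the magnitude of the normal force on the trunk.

Take axes along and perpendicular to the incline. Weight components: W sin 33.6° = 760 N down-slope, W cos 33.6° = 1144 N into the surface.
Along incline: T cos 36° = W sin 33.6° → T = 939.4 N.
Perpendicular: N = W cos 33.6° − T sin 36° = 591.7 N.

N ≈ 592 N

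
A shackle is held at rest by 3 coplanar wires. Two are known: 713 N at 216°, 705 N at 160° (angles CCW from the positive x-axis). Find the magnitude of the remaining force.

Sum the known components: ΣF_x = -1239 N, ΣF_y = -178 N.
For equilibrium the remaining force must supply (−ΣF_x, −ΣF_y) = (1239, 178) N.
Magnitude = √((1239)² + (178)²) = 1252 N; direction = atan2(178, 1239) = 8.2°.

F ≈ 1250 N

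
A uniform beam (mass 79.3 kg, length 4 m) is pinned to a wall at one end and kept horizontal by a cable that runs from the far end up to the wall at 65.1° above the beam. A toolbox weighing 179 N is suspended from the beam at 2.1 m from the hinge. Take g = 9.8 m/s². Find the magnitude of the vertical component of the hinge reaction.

Take torques about the hinge: T sin 65.1° · 4 = 79.3×9.8×2 + 179×2.1 = 1930.2 N·m.
So T = 1930.2 / (0.9070 × 4) = 532 N.
ΣF_y = 0: H_y = (79.3×9.8 + 179) − T sin 65.1° = 956.14 − 482.55 = 473.59 N.

|H_y| ≈ 474 N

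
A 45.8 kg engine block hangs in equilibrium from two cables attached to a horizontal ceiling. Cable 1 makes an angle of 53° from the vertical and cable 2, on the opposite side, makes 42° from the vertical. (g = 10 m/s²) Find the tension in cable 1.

T_1 ≈ 308 N

Angles from the horizontal: cable 1 is 90° − 53° = 37°, cable 2 is 90° − 42° = 48°.
Weight W = 45.8 × 10 = 458 N acts straight down.
Horizontal: T_1 cos 37° = T_2 cos 48°  →  T_2 = 1.194 T_1.
Vertical: T_1 sin 37° + T_2 sin 48° = 458.
Substituting the horizontal relation into the vertical equation gives 1.489 T_1 = 458, so T_1 = 307.6 N.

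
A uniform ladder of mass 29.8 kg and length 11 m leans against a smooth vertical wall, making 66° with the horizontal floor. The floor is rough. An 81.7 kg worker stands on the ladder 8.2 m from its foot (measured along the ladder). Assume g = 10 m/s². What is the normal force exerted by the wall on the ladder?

Torques about the foot: N_wall · 11 sin 66° = 29.8×10×5.5 cos 66° + 81.7×10×8.2 cos 66° → N_wall = 337.5 N.

N_wall ≈ 337 N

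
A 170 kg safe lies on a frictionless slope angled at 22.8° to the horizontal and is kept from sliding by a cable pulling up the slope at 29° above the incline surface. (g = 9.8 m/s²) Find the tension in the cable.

T ≈ 738 N

Take axes along and perpendicular to the incline. Weight components: W sin 22.8° = 645.6 N down-slope, W cos 22.8° = 1536 N into the surface.
Along incline: T cos 29° = W sin 22.8° → T = 738.2 N.
Perpendicular: N = W cos 22.8° − T sin 29° = 1178 N.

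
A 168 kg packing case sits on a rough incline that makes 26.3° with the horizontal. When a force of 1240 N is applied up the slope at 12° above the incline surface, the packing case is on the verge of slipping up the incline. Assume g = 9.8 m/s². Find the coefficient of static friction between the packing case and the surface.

On the verge of sliding up the incline, friction is at its maximum μN and acts down the slope.
Perpendicular to incline: N = W cos 26.3° − P sin 12° = 1476 − 257.8 = 1218 N.
Along incline: P cos 12° − μN = W sin 26.3° → μ = −(W sin 26.3° − P cos 12°) / N = 0.3969.

μ ≈ 0.397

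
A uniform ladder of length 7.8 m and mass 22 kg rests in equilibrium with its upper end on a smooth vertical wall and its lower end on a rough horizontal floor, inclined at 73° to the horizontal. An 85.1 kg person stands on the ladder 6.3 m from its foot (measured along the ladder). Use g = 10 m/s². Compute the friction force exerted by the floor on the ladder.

f ≈ 244 N

Torques about the foot: N_wall · 7.8 sin 73° = 22×10×3.9 cos 73° + 85.1×10×6.3 cos 73° → N_wall = 243.77 N.
ΣF_x = 0: f_floor = N_wall = 243.77 N.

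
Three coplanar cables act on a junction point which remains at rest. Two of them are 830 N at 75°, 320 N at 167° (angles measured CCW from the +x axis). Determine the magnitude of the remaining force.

F ≈ 879 N

Sum the known components: ΣF_x = -96.98 N, ΣF_y = 873.7 N.
For equilibrium the remaining force must supply (−ΣF_x, −ΣF_y) = (96.98, -873.7) N.
Magnitude = √((96.98)² + (-873.7)²) = 879.1 N; direction = atan2(-873.7, 96.98) = 276.3°.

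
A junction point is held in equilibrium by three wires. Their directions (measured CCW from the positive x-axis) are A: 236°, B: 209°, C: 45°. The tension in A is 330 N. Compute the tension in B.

Resolve: ΣF_x = 330 cos 236° + T_B cos 209° + T_C cos 45° = 0.
        ΣF_y = 330 sin 236° + T_B sin 209° + T_C sin 45° = 0.
The known terms sum to (-184.5, -273.6) N, so -0.8746 T_B + 0.7071 T_C = 184.5 and -0.4848 T_B + 0.7071 T_C = 273.6.
Solving simultaneously: T_B = 228.4 N, T_C = 543.5 N.

T_B ≈ 228 N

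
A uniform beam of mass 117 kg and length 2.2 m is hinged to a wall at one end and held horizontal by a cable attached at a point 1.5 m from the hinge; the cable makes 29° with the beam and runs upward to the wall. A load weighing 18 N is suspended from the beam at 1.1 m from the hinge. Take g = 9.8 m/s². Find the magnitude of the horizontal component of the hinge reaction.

Take torques about the hinge: T sin 29° · 1.5 = 117×9.8×1.1 + 18×1.1 = 1281.1 N·m.
So T = 1281.1 / (0.4848 × 1.5) = 1761.6 N.
ΣF_x = 0: H_x = T cos 29° = 1540.7 N.

H_x ≈ 1540 N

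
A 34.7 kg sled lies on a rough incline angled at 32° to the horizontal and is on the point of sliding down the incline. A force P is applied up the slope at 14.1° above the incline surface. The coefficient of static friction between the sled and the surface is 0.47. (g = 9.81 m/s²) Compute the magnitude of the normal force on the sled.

N ≈ 276 N

On the verge of sliding down the incline, friction equals μN and acts up the slope.
Perpendicular: N + P sin 14.1° = W cos 32° = 288.7 N.
Along incline: P cos 14.1° + μN = W sin 32° with W sin 32° = 180.4 N.
Solving the pair for P and N: P = 52.27 N, N = 275.9 N (and f = μN = 129.7 N).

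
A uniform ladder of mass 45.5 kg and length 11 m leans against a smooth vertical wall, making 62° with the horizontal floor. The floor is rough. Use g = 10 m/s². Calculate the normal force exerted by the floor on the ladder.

ΣF_y = 0: N_floor = 45.5×10 = 455 N.

N_floor ≈ 455 N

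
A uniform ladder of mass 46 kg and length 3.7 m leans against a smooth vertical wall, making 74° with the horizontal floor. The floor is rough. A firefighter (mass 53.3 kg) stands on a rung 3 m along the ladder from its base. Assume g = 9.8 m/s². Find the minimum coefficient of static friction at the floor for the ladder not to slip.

ΣF_y = 0: N_floor = 46×9.8 + 53.3×9.8 = 973.14 N.
Torques about the foot: N_wall · 3.7 sin 74° = 46×9.8×1.85 cos 74° + 53.3×9.8×3 cos 74° → N_wall = 186.07 N.
ΣF_x = 0: f_floor = N_wall = 186.07 N.
μ_min = f_floor / N_floor = 186.07 / 973.14 = 0.1912.

μ_min ≈ 0.191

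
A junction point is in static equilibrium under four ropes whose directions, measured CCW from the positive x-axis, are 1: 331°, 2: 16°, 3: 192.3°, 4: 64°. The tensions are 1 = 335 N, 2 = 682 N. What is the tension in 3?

Resolve: ΣF_x = 335 cos 331° + 682 cos 16° + T_3 cos 192.3° + T_4 cos 64° = 0.
        ΣF_y = 335 sin 331° + 682 sin 16° + T_3 sin 192.3° + T_4 sin 64° = 0.
The known terms sum to (948.6, 25.57) N, so -0.9770 T_3 + 0.4384 T_4 = -948.6 and -0.2130 T_3 + 0.8988 T_4 = -25.57.
Solving simultaneously: T_3 = 1072 N, T_4 = 225.7 N.

T_3 ≈ 1070 N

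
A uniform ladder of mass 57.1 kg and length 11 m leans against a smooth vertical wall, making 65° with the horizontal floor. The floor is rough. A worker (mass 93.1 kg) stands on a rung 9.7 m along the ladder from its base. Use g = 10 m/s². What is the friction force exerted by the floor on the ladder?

Torques about the foot: N_wall · 11 sin 65° = 57.1×10×5.5 cos 65° + 93.1×10×9.7 cos 65° → N_wall = 515.96 N.
ΣF_x = 0: f_floor = N_wall = 515.96 N.

f ≈ 516 N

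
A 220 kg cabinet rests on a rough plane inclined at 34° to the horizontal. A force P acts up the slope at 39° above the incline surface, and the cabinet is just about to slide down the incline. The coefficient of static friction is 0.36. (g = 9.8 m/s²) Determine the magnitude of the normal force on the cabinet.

On the verge of sliding down the incline, friction equals μN and acts up the slope.
Perpendicular: N + P sin 39° = W cos 34° = 1787 N.
Along incline: P cos 39° + μN = W sin 34° with W sin 34° = 1206 N.
Solving the pair for P and N: P = 1021 N, N = 1145 N (and f = μN = 412.2 N).

N ≈ 1140 N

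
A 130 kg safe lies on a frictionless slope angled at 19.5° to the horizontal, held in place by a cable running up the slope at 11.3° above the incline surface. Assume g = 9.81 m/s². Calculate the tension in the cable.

T ≈ 434 N

Take axes along and perpendicular to the incline. Weight components: W sin 19.5° = 425.7 N down-slope, W cos 19.5° = 1202 N into the surface.
Along incline: T cos 11.3° = W sin 19.5° → T = 434.1 N.
Perpendicular: N = W cos 19.5° − T sin 11.3° = 1117 N.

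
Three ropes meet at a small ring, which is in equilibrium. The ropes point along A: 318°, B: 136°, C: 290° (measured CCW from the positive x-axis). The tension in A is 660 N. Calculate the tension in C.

Resolve: ΣF_x = 660 cos 318° + T_B cos 136° + T_C cos 290° = 0.
        ΣF_y = 660 sin 318° + T_B sin 136° + T_C sin 290° = 0.
The known terms sum to (490.5, -441.6) N, so -0.7193 T_B + 0.3420 T_C = -490.5 and 0.6947 T_B − 0.9397 T_C = 441.6.
Solving simultaneously: T_B = 706.8 N, T_C = 52.54 N.

T_C ≈ 52.5 N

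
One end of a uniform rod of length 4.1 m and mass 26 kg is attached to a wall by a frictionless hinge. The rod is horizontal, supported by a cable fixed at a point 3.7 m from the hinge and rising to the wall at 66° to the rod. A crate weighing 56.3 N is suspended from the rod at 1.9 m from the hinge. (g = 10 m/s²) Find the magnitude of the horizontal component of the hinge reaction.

Take torques about the hinge: T sin 66° · 3.7 = 26×10×2.05 + 56.3×1.9 = 639.97 N·m.
So T = 639.97 / (0.9135 × 3.7) = 189.33 N.
ΣF_x = 0: H_x = T cos 66° = 77.009 N.

H_x ≈ 77 N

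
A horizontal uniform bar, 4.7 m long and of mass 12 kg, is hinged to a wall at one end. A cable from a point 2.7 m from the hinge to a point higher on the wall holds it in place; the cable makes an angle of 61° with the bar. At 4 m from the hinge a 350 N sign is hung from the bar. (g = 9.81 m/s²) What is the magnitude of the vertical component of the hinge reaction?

Take torques about the hinge: T sin 61° · 2.7 = 12×9.81×2.35 + 350×4 = 1676.6 N·m.
So T = 1676.6 / (0.8746 × 2.7) = 710 N.
ΣF_y = 0: H_y = (12×9.81 + 350) − T sin 61° = 467.72 − 620.98 = -153.26 N.

|H_y| ≈ 153 N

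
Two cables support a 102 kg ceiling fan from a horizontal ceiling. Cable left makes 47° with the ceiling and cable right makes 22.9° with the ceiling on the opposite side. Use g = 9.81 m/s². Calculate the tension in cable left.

T_left ≈ 982 N

Weight W = 102 × 9.81 = 1001 N acts straight down.
Horizontal: T_left cos 47° = T_right cos 22.9°  →  T_right = 0.7403 T_left.
Vertical: T_left sin 47° + T_right sin 22.9° = 1001.
Substituting the horizontal relation into the vertical equation gives 1.019 T_left = 1001, so T_left = 981.5 N.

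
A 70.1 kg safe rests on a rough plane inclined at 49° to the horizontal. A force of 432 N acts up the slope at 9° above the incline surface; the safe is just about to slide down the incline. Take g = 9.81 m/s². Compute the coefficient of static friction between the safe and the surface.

On the verge of sliding down the incline, friction is at its maximum μN and acts up the slope.
Perpendicular to incline: N = W cos 49° − P sin 9° = 451.2 − 67.58 = 383.6 N.
Along incline: P cos 9° + μN = W sin 49° → μ = (W sin 49° − P cos 9°) / N = 0.2407.

μ ≈ 0.241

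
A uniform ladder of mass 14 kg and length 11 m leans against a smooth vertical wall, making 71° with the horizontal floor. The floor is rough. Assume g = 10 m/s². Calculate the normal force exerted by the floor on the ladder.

ΣF_y = 0: N_floor = 14×10 = 140 N.

N_floor ≈ 140 N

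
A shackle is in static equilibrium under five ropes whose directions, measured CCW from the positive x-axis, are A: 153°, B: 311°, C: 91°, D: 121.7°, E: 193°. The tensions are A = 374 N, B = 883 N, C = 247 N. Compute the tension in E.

T_E ≈ 78.7 N

Resolve: ΣF_x = 374 cos 153° + 883 cos 311° + 247 cos 91° + T_D cos 121.7° + T_E cos 193° = 0.
        ΣF_y = 374 sin 153° + 883 sin 311° + 247 sin 91° + T_D sin 121.7° + T_E sin 193° = 0.
The known terms sum to (241.8, -249.7) N, so -0.5255 T_D − 0.9744 T_E = -241.8 and 0.8508 T_D − 0.2250 T_E = 249.7.
Solving simultaneously: T_D = 314.2 N, T_E = 78.65 N.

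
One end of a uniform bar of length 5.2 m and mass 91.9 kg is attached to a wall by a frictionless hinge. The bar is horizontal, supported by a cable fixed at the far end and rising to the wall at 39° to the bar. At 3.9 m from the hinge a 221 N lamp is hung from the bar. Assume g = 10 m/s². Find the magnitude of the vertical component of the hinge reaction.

|H_y| ≈ 515 N

Take torques about the hinge: T sin 39° · 5.2 = 91.9×10×2.6 + 221×3.9 = 3251.3 N·m.
So T = 3251.3 / (0.6293 × 5.2) = 993.53 N.
ΣF_y = 0: H_y = (91.9×10 + 221) − T sin 39° = 1140 − 625.25 = 514.75 N.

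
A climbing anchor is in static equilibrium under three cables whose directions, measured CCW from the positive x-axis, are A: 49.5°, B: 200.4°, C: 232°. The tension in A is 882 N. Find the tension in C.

T_C ≈ 819 N

Resolve: ΣF_x = 882 cos 49.5° + T_B cos 200.4° + T_C cos 232° = 0.
        ΣF_y = 882 sin 49.5° + T_B sin 200.4° + T_C sin 232° = 0.
The known terms sum to (572.8, 670.7) N, so -0.9373 T_B − 0.6157 T_C = -572.8 and -0.3486 T_B − 0.7880 T_C = -670.7.
Solving simultaneously: T_B = 73.42 N, T_C = 818.6 N.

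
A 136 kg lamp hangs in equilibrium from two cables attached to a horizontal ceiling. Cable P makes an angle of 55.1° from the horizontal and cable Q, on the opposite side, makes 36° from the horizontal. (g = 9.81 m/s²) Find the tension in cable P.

Weight W = 136 × 9.81 = 1334 N acts straight down.
Horizontal: T_P cos 55.1° = T_Q cos 36°  →  T_Q = 0.7072 T_P.
Vertical: T_P sin 55.1° + T_Q sin 36° = 1334.
Substituting the horizontal relation into the vertical equation gives 1.236 T_P = 1334, so T_P = 1080 N.

T_P ≈ 1080 N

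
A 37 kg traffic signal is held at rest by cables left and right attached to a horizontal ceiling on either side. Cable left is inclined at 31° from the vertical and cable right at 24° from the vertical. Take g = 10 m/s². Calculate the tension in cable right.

Angles from the horizontal: cable left is 90° − 31° = 59°, cable right is 90° − 24° = 66°.
Weight W = 37 × 10 = 370 N acts straight down.
Horizontal: T_left cos 59° = T_right cos 66°  →  T_left = 0.7897 T_right.
Vertical: T_left sin 59° + T_right sin 66° = 370.
Substituting the horizontal relation into the vertical equation gives 1.59 T_right = 370, so T_right = 232.6 N.

T_right ≈ 233 N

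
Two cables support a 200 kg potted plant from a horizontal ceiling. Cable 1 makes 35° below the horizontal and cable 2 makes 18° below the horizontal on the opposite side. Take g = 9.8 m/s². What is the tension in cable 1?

T_1 ≈ 2330 N

Weight W = 200 × 9.8 = 1960 N acts straight down.
Horizontal: T_1 cos 35° = T_2 cos 18°  →  T_2 = 0.8613 T_1.
Vertical: T_1 sin 35° + T_2 sin 18° = 1960.
Substituting the horizontal relation into the vertical equation gives 0.8397 T_1 = 1960, so T_1 = 2334 N.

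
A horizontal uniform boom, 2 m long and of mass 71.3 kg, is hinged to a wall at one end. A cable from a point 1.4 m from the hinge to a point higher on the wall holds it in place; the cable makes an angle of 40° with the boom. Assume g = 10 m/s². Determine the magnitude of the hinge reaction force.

Take torques about the hinge: T sin 40° · 1.4 = 71.3×10×1 = 713 N·m.
So T = 713 / (0.6428 × 1.4) = 792.31 N.
ΣF_x = 0: H_x = T cos 40° = 606.94 N.
ΣF_y = 0: H_y = (71.3×10) − T sin 40° = 713 − 509.29 = 203.71 N.
|H| = √(H_x² + H_y²) = √((606.94)² + (203.71)²) = 640.22 N.

|H| ≈ 640 N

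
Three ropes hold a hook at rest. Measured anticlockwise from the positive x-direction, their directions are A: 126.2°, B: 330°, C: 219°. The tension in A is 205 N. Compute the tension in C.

T_C ≈ 88.6 N

Resolve: ΣF_x = 205 cos 126.2° + T_B cos 330° + T_C cos 219° = 0.
        ΣF_y = 205 sin 126.2° + T_B sin 330° + T_C sin 219° = 0.
The known terms sum to (-121.1, 165.4) N, so 0.8660 T_B − 0.7771 T_C = 121.1 and -0.5000 T_B − 0.6293 T_C = -165.4.
Solving simultaneously: T_B = 219.3 N, T_C = 88.61 N.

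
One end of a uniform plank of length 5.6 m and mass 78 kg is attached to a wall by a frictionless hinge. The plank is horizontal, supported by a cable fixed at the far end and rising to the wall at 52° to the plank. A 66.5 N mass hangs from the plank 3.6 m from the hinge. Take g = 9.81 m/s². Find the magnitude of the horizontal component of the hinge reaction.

H_x ≈ 332 N

Take torques about the hinge: T sin 52° · 5.6 = 78×9.81×2.8 + 66.5×3.6 = 2381.9 N·m.
So T = 2381.9 / (0.7880 × 5.6) = 539.76 N.
ΣF_x = 0: H_x = T cos 52° = 332.31 N.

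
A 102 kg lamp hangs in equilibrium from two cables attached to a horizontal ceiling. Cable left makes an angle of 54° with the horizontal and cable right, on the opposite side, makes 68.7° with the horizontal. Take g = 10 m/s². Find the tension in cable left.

T_left ≈ 440 N

Weight W = 102 × 10 = 1020 N acts straight down.
Horizontal: T_left cos 54° = T_right cos 68.7°  →  T_right = 1.618 T_left.
Vertical: T_left sin 54° + T_right sin 68.7° = 1020.
Substituting the horizontal relation into the vertical equation gives 2.317 T_left = 1020, so T_left = 440.3 N.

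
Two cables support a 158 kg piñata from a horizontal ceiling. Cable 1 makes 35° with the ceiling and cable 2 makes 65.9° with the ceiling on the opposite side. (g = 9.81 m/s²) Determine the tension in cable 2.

T_2 ≈ 1290 N

Weight W = 158 × 9.81 = 1550 N acts straight down.
Horizontal: T_1 cos 35° = T_2 cos 65.9°  →  T_1 = 0.4985 T_2.
Vertical: T_1 sin 35° + T_2 sin 65.9° = 1550.
Substituting the horizontal relation into the vertical equation gives 1.199 T_2 = 1550, so T_2 = 1293 N.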